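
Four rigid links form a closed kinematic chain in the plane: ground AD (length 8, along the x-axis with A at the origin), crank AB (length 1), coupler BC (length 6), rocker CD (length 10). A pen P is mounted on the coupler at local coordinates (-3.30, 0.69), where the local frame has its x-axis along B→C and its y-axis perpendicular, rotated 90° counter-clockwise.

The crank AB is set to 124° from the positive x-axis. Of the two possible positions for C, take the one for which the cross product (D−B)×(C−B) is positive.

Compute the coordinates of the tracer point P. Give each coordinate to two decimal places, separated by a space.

A=(0,0), D=(8.00,0)
B = A + 1.00·(cos124°, sin124°) = (-0.5592, 0.8290)
|BD| = 8.5992
circle(B,6.00) ∩ circle(D,10.00): a=0.5784, h=5.9721
  candidates: C₊=(0.5922,6.7175) cross=51.355; C₋=(-0.5593,-5.1710) cross=-51.355
  mode + wants cross > 0 → take C=(0.5922,6.7175) (cross=51.355)
ex = (C−B)/|BC| = (0.1919,0.9814); ey = (-0.9814,0.1919)
P = B + -3.30·ex + 0.69·ey = (-1.8697,-2.2772)

-1.87 -2.28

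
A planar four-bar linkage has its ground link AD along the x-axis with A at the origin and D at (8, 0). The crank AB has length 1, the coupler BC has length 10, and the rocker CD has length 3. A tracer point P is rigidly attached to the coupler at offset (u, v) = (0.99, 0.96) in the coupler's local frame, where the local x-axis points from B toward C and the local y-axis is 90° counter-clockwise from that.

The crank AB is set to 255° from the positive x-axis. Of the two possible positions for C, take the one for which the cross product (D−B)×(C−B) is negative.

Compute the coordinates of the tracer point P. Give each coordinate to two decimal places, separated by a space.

0.87 -0.17

A=(0,0), D=(8.00,0)
B = A + 1.00·(cos255°, sin255°) = (-0.2588, -0.9659)
|BD| = 8.3151
circle(B,10.00) ∩ circle(D,3.00): a=9.6295, h=2.6967
  candidates: C₊=(8.9922,2.8312) cross=22.424; C₋=(9.6188,-2.5258) cross=-22.424
  mode - wants cross < 0 → take C=(9.6188,-2.5258) (cross=-22.424)
ex = (C−B)/|BC| = (0.9878,-0.1560); ey = (0.1560,0.9878)
P = B + 0.99·ex + 0.96·ey = (0.8688,-0.1721)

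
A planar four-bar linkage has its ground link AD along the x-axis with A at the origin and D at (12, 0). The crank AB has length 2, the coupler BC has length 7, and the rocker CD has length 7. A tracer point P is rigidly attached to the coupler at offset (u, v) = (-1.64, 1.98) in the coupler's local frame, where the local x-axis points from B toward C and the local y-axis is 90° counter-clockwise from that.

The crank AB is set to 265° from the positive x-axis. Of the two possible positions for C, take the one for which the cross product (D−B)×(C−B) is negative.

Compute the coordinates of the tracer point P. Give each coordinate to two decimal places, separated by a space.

A=(0,0), D=(12.00,0)
B = A + 2.00·(cos265°, sin265°) = (-0.1743, -1.9924)
|BD| = 12.3363
circle(B,7.00) ∩ circle(D,7.00): a=6.1681, h=3.3097
  candidates: C₊=(5.3783,2.2701) cross=40.829; C₋=(6.4474,-4.2624) cross=-40.829
  mode - wants cross < 0 → take C=(6.4474,-4.2624) (cross=-40.829)
ex = (C−B)/|BC| = (0.9460,-0.3243); ey = (0.3243,0.9460)
P = B + -1.64·ex + 1.98·ey = (-1.0836,0.4124)

-1.08 0.41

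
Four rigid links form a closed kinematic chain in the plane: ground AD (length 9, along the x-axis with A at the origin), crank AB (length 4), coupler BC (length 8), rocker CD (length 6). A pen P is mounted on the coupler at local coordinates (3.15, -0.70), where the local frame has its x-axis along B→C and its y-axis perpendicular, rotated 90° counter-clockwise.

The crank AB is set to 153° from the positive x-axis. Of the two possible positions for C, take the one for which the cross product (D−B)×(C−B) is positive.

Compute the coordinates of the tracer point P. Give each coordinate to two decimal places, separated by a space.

-0.34 1.85

A=(0,0), D=(9.00,0)
B = A + 4.00·(cos153°, sin153°) = (-3.5640, 1.8160)
|BD| = 12.6946
circle(B,8.00) ∩ circle(D,6.00): a=7.4501, h=2.9147
  candidates: C₊=(4.2264,3.6350) cross=37.001; C₋=(3.3925,-2.1345) cross=-37.001
  mode + wants cross > 0 → take C=(4.2264,3.6350) (cross=37.001)
ex = (C−B)/|BC| = (0.9738,0.2274); ey = (-0.2274,0.9738)
P = B + 3.15·ex + -0.70·ey = (-0.3374,1.8505)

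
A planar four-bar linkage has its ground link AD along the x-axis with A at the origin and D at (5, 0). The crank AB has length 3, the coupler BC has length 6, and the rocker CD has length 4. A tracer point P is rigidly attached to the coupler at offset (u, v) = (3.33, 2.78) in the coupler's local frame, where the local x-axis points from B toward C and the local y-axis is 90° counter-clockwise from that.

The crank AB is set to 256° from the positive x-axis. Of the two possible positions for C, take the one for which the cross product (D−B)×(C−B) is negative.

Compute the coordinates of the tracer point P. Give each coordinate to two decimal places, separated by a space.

A=(0,0), D=(5.00,0)
B = A + 3.00·(cos256°, sin256°) = (-0.7258, -2.9109)
|BD| = 6.4232
circle(B,6.00) ∩ circle(D,4.00): a=4.7685, h=3.6417
  candidates: C₊=(1.8746,2.4963) cross=23.391; C₋=(5.1753,-3.9962) cross=-23.391
  mode - wants cross < 0 → take C=(5.1753,-3.9962) (cross=-23.391)
ex = (C−B)/|BC| = (0.9835,-0.1809); ey = (0.1809,0.9835)
P = B + 3.33·ex + 2.78·ey = (3.0521,-0.7791)

3.05 -0.78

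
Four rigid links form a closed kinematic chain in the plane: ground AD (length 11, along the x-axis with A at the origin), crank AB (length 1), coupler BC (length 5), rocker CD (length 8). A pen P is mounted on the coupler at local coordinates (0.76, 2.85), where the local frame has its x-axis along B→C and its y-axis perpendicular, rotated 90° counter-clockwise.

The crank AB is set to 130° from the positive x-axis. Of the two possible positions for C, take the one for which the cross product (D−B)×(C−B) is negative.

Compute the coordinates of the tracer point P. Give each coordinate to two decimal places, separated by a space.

1.69 2.57

A=(0,0), D=(11.00,0)
B = A + 1.00·(cos130°, sin130°) = (-0.6428, 0.7660)
|BD| = 11.6680
circle(B,5.00) ∩ circle(D,8.00): a=4.1627, h=2.7698
  candidates: C₊=(3.6928,3.2565) cross=32.318; C₋=(3.3291,-2.2710) cross=-32.318
  mode - wants cross < 0 → take C=(3.3291,-2.2710) (cross=-32.318)
ex = (C−B)/|BC| = (0.7944,-0.6074); ey = (0.6074,0.7944)
P = B + 0.76·ex + 2.85·ey = (1.6921,2.5684)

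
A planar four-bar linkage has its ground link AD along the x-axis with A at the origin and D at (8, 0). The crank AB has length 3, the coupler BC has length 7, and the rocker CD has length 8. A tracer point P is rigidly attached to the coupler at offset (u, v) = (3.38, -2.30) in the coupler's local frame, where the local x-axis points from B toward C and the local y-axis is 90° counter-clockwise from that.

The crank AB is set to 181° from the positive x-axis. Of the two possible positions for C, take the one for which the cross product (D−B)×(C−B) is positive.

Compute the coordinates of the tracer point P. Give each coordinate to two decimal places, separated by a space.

0.99 0.84

A=(0,0), D=(8.00,0)
B = A + 3.00·(cos181°, sin181°) = (-2.9995, -0.0524)
|BD| = 10.9997
circle(B,7.00) ∩ circle(D,8.00): a=4.8180, h=5.0781
  candidates: C₊=(1.7942,5.0486) cross=55.857; C₋=(1.8426,-5.1074) cross=-55.857
  mode + wants cross > 0 → take C=(1.7942,5.0486) (cross=55.857)
ex = (C−B)/|BC| = (0.6848,0.7287); ey = (-0.7287,0.6848)
P = B + 3.38·ex + -2.30·ey = (0.9912,0.8356)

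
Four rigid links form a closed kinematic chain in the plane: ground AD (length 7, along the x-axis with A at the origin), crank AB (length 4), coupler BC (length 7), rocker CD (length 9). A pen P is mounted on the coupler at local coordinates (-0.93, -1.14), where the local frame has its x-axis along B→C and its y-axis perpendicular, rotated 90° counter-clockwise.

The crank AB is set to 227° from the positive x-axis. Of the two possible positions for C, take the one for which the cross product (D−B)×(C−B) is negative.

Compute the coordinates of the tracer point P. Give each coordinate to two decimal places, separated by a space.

A=(0,0), D=(7.00,0)
B = A + 4.00·(cos227°, sin227°) = (-2.7280, -2.9254)
|BD| = 10.1583
circle(B,7.00) ∩ circle(D,9.00): a=3.5041, h=6.0598
  candidates: C₊=(-1.1174,3.8868) cross=61.558; C₋=(2.3728,-7.7194) cross=-61.558
  mode - wants cross < 0 → take C=(2.3728,-7.7194) (cross=-61.558)
ex = (C−B)/|BC| = (0.7287,-0.6849); ey = (0.6849,0.7287)
P = B + -0.93·ex + -1.14·ey = (-4.1864,-3.1192)

-4.19 -3.12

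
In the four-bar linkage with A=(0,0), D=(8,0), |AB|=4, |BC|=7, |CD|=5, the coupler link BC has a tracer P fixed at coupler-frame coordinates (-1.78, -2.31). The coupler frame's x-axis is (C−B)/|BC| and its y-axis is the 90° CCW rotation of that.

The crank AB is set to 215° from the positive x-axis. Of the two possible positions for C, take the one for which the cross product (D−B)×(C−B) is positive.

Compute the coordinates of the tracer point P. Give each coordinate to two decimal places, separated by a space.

-3.90 -5.14

A=(0,0), D=(8.00,0)
B = A + 4.00·(cos215°, sin215°) = (-3.2766, -2.2943)
|BD| = 11.5076
circle(B,7.00) ∩ circle(D,5.00): a=6.7966, h=1.6752
  candidates: C₊=(3.0496,0.7023) cross=19.277; C₋=(3.7175,-2.5808) cross=-19.277
  mode + wants cross > 0 → take C=(3.0496,0.7023) (cross=19.277)
ex = (C−B)/|BC| = (0.9037,0.4281); ey = (-0.4281,0.9037)
P = B + -1.78·ex + -2.31·ey = (-3.8964,-5.1439)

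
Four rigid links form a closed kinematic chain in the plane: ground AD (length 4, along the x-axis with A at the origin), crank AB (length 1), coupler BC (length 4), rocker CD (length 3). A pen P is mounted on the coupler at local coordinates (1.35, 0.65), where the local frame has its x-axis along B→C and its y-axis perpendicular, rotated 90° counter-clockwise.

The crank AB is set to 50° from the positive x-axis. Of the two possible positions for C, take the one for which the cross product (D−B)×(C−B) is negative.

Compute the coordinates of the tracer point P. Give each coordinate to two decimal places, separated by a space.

A=(0,0), D=(4.00,0)
B = A + 1.00·(cos50°, sin50°) = (0.6428, 0.7660)
|BD| = 3.4435
circle(B,4.00) ∩ circle(D,3.00): a=2.7382, h=2.9159
  candidates: C₊=(3.9610,2.9997) cross=10.041; C₋=(2.6637,-2.6859) cross=-10.041
  mode - wants cross < 0 → take C=(2.6637,-2.6859) (cross=-10.041)
ex = (C−B)/|BC| = (0.5052,-0.8630); ey = (0.8630,0.5052)
P = B + 1.35·ex + 0.65·ey = (1.8858,-0.0706)

1.89 -0.07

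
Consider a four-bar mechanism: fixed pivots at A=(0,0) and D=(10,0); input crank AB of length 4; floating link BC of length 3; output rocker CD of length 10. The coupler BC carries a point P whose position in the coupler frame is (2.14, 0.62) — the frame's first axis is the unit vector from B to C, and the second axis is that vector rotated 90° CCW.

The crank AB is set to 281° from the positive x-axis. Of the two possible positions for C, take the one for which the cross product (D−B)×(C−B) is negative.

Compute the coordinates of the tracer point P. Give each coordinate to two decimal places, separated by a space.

2.43 -5.40

A=(0,0), D=(10.00,0)
B = A + 4.00·(cos281°, sin281°) = (0.7632, -3.9265)
|BD| = 10.0367
circle(B,3.00) ∩ circle(D,10.00): a=0.4850, h=2.9605
  candidates: C₊=(0.0514,-1.0122) cross=29.714; C₋=(2.3678,-6.4614) cross=-29.714
  mode - wants cross < 0 → take C=(2.3678,-6.4614) (cross=-29.714)
ex = (C−B)/|BC| = (0.5348,-0.8449); ey = (0.8449,0.5348)
P = B + 2.14·ex + 0.62·ey = (2.4317,-5.4031)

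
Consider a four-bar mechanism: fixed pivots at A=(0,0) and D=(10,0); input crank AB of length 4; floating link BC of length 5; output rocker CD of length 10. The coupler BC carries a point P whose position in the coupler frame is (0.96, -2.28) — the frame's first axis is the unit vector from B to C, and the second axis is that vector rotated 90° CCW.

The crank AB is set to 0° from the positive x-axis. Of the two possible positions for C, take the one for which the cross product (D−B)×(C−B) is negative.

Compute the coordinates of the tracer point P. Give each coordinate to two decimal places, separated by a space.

A=(0,0), D=(10.00,0)
B = A + 4.00·(cos0°, sin0°) = (4.0000, 0.0000)
|BD| = 6.0000
circle(B,5.00) ∩ circle(D,10.00): a=-3.2500, h=3.7997
  candidates: C₊=(0.7500,3.7997) cross=22.798; C₋=(0.7500,-3.7997) cross=-22.798
  mode - wants cross < 0 → take C=(0.7500,-3.7997) (cross=-22.798)
ex = (C−B)/|BC| = (-0.6500,-0.7599); ey = (0.7599,-0.6500)
P = B + 0.96·ex + -2.28·ey = (1.6434,0.7525)

1.64 0.75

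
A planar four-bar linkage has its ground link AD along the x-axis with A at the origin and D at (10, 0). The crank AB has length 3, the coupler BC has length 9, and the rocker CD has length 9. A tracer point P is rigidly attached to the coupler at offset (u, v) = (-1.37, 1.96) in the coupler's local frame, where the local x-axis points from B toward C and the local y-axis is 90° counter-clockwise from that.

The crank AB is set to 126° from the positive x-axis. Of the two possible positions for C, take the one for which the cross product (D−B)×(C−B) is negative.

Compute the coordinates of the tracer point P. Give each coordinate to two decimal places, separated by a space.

A=(0,0), D=(10.00,0)
B = A + 3.00·(cos126°, sin126°) = (-1.7634, 2.4271)
|BD| = 12.0111
circle(B,9.00) ∩ circle(D,9.00): a=6.0056, h=6.7032
  candidates: C₊=(5.4728,7.7785) cross=80.513; C₋=(2.7638,-5.3514) cross=-80.513
  mode - wants cross < 0 → take C=(2.7638,-5.3514) (cross=-80.513)
ex = (C−B)/|BC| = (0.5030,-0.8643); ey = (0.8643,0.5030)
P = B + -1.37·ex + 1.96·ey = (-0.7585,4.5970)

-0.76 4.60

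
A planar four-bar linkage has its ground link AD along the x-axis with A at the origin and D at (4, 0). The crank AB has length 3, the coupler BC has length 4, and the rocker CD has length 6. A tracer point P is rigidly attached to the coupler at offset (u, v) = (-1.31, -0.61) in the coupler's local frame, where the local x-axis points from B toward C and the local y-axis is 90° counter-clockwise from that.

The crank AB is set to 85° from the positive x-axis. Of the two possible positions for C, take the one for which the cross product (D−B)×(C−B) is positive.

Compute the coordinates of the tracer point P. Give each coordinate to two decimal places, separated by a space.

-0.19 1.61

A=(0,0), D=(4.00,0)
B = A + 3.00·(cos85°, sin85°) = (0.2615, 2.9886)
|BD| = 4.7863
circle(B,4.00) ∩ circle(D,6.00): a=0.3038, h=3.9884
  candidates: C₊=(2.9892,5.9142) cross=19.090; C₋=(-1.9916,-0.3165) cross=-19.090
  mode + wants cross > 0 → take C=(2.9892,5.9142) (cross=19.090)
ex = (C−B)/|BC| = (0.6819,0.7314); ey = (-0.7314,0.6819)
P = B + -1.31·ex + -0.61·ey = (-0.1857,1.6145)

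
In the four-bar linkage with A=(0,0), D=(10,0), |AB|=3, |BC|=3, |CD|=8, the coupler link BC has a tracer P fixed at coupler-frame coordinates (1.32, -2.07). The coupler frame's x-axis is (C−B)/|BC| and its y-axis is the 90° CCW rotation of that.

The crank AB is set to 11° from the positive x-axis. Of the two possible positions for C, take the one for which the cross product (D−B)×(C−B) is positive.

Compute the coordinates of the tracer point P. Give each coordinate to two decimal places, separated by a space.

4.97 1.96

A=(0,0), D=(10.00,0)
B = A + 3.00·(cos11°, sin11°) = (2.9449, 0.5724)
|BD| = 7.0783
circle(B,3.00) ∩ circle(D,8.00): a=-0.3460, h=2.9800
  candidates: C₊=(2.8410,3.5706) cross=21.093; C₋=(2.3591,-2.3698) cross=-21.093
  mode + wants cross > 0 → take C=(2.8410,3.5706) (cross=21.093)
ex = (C−B)/|BC| = (-0.0346,0.9994); ey = (-0.9994,-0.0346)
P = B + 1.32·ex + -2.07·ey = (4.9680,1.9633)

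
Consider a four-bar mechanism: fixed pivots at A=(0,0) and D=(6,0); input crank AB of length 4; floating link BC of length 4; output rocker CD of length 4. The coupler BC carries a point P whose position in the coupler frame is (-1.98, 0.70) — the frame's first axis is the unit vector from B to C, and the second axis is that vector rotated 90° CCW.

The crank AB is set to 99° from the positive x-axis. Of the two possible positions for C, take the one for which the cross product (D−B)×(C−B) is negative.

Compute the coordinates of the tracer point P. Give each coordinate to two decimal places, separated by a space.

-1.49 5.86

A=(0,0), D=(6.00,0)
B = A + 4.00·(cos99°, sin99°) = (-0.6257, 3.9508)
|BD| = 7.7142
circle(B,4.00) ∩ circle(D,4.00): a=3.8571, h=1.0596
  candidates: C₊=(3.2298,2.8855) cross=8.174; C₋=(2.1445,1.0653) cross=-8.174
  mode - wants cross < 0 → take C=(2.1445,1.0653) (cross=-8.174)
ex = (C−B)/|BC| = (0.6925,-0.7214); ey = (0.7214,0.6925)
P = B + -1.98·ex + 0.70·ey = (-1.4920,5.8639)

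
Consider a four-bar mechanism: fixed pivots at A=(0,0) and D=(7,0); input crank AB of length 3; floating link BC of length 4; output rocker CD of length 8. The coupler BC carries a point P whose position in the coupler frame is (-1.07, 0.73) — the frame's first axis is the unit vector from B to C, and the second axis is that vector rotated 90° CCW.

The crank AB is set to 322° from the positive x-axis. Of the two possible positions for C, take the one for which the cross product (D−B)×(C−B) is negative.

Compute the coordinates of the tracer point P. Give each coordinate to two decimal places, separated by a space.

3.33 -0.98

A=(0,0), D=(7.00,0)
B = A + 3.00·(cos322°, sin322°) = (2.3640, -1.8470)
|BD| = 4.9903
circle(B,4.00) ∩ circle(D,8.00): a=-2.3141, h=3.2626
  candidates: C₊=(-0.9933,0.3275) cross=16.282; C₋=(1.4218,-5.7344) cross=-16.282
  mode - wants cross < 0 → take C=(1.4218,-5.7344) (cross=-16.282)
ex = (C−B)/|BC| = (-0.2356,-0.9719); ey = (0.9719,-0.2356)
P = B + -1.07·ex + 0.73·ey = (3.3255,-0.9791)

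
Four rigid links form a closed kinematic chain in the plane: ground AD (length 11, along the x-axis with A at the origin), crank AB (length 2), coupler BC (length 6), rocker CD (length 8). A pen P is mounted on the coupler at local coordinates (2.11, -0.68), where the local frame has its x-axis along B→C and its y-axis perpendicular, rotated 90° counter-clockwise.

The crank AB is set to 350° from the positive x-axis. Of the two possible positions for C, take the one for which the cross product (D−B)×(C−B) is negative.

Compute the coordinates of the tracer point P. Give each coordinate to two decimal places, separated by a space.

A=(0,0), D=(11.00,0)
B = A + 2.00·(cos350°, sin350°) = (1.9696, -0.3473)
|BD| = 9.0371
circle(B,6.00) ∩ circle(D,8.00): a=2.9694, h=5.2137
  candidates: C₊=(4.7364,4.9767) cross=47.117; C₋=(5.1371,-5.4431) cross=-47.117
  mode - wants cross < 0 → take C=(5.1371,-5.4431) (cross=-47.117)
ex = (C−B)/|BC| = (0.5279,-0.8493); ey = (0.8493,0.5279)
P = B + 2.11·ex + -0.68·ey = (2.5060,-2.4983)

2.51 -2.50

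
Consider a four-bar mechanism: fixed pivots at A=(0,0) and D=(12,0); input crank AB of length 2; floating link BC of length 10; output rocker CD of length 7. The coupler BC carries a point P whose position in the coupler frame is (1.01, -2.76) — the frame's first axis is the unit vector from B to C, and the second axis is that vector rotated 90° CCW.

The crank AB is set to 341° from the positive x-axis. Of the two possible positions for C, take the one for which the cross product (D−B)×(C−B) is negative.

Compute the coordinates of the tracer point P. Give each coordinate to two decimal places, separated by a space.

1.04 -3.46

A=(0,0), D=(12.00,0)
B = A + 2.00·(cos341°, sin341°) = (1.8910, -0.6511)
|BD| = 10.1299
circle(B,10.00) ∩ circle(D,7.00): a=7.5823, h=6.5199
  candidates: C₊=(9.0385,6.3427) cross=66.046; C₋=(9.8767,-6.6702) cross=-66.046
  mode - wants cross < 0 → take C=(9.8767,-6.6702) (cross=-66.046)
ex = (C−B)/|BC| = (0.7986,-0.6019); ey = (0.6019,0.7986)
P = B + 1.01·ex + -2.76·ey = (1.0363,-3.4631)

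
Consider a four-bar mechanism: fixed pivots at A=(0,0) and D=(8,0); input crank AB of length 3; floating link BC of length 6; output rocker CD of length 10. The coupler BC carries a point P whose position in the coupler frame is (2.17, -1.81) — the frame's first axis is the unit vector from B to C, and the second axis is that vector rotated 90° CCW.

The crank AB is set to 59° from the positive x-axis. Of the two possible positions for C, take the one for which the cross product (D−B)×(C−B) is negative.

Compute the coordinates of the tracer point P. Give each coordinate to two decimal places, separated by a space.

A=(0,0), D=(8.00,0)
B = A + 3.00·(cos59°, sin59°) = (1.5451, 2.5715)
|BD| = 6.9482
circle(B,6.00) ∩ circle(D,10.00): a=-1.1314, h=5.8924
  candidates: C₊=(2.6748,8.4642) cross=40.942; C₋=(-1.6866,-2.4838) cross=-40.942
  mode - wants cross < 0 → take C=(-1.6866,-2.4838) (cross=-40.942)
ex = (C−B)/|BC| = (-0.5386,-0.8425); ey = (0.8425,-0.5386)
P = B + 2.17·ex + -1.81·ey = (-1.1487,1.7181)

-1.15 1.72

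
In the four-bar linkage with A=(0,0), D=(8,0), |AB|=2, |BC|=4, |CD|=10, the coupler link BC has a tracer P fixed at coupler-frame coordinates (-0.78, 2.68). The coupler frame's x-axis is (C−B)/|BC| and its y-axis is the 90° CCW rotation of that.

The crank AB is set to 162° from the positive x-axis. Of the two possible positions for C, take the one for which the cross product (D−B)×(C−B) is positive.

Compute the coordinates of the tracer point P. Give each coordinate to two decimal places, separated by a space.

-4.69 0.51

A=(0,0), D=(8.00,0)
B = A + 2.00·(cos162°, sin162°) = (-1.9021, 0.6180)
|BD| = 9.9214
circle(B,4.00) ∩ circle(D,10.00): a=0.7274, h=3.9333
  candidates: C₊=(-0.9311,4.4984) cross=39.024; C₋=(-1.4211,-3.3529) cross=-39.024
  mode + wants cross > 0 → take C=(-0.9311,4.4984) (cross=39.024)
ex = (C−B)/|BC| = (0.2428,0.9701); ey = (-0.9701,0.2428)
P = B + -0.78·ex + 2.68·ey = (-4.6913,0.5119)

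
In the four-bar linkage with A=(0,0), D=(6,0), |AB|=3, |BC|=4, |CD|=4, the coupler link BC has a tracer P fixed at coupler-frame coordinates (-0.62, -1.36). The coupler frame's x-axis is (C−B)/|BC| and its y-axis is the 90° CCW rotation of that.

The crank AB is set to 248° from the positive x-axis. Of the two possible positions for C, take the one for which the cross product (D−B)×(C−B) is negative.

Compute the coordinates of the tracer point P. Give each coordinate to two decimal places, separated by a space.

-1.64 -4.18

A=(0,0), D=(6.00,0)
B = A + 3.00·(cos248°, sin248°) = (-1.1238, -2.7816)
|BD| = 7.6476
circle(B,4.00) ∩ circle(D,4.00): a=3.8238, h=1.1741
  candidates: C₊=(2.0110,-0.2971) cross=8.979; C₋=(2.8651,-2.4845) cross=-8.979
  mode - wants cross < 0 → take C=(2.8651,-2.4845) (cross=-8.979)
ex = (C−B)/|BC| = (0.9972,0.0743); ey = (-0.0743,0.9972)
P = B + -0.62·ex + -1.36·ey = (-1.6411,-4.1838)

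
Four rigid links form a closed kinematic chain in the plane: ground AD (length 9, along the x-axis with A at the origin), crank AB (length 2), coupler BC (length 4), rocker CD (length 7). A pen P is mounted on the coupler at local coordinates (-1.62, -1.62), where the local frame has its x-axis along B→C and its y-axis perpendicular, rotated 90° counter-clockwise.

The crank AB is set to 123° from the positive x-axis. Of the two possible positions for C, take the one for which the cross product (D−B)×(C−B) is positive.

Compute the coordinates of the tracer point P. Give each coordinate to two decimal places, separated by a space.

A=(0,0), D=(9.00,0)
B = A + 2.00·(cos123°, sin123°) = (-1.0893, 1.6773)
|BD| = 10.2278
circle(B,4.00) ∩ circle(D,7.00): a=3.5006, h=1.9354
  candidates: C₊=(2.6813,3.0124) cross=19.794; C₋=(2.0465,-0.8059) cross=-19.794
  mode + wants cross > 0 → take C=(2.6813,3.0124) (cross=19.794)
ex = (C−B)/|BC| = (0.9427,0.3338); ey = (-0.3338,0.9427)
P = B + -1.62·ex + -1.62·ey = (-2.0757,-0.3905)

-2.08 -0.39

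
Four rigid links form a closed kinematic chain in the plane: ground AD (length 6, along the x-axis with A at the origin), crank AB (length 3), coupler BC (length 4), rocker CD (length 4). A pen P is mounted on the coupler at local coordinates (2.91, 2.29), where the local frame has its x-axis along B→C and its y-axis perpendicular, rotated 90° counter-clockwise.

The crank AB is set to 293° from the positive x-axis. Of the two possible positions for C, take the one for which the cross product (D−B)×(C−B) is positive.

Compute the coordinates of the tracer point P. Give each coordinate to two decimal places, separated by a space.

A=(0,0), D=(6.00,0)
B = A + 3.00·(cos293°, sin293°) = (1.1722, -2.7615)
|BD| = 5.5618
circle(B,4.00) ∩ circle(D,4.00): a=2.7809, h=2.8752
  candidates: C₊=(2.1585,1.1150) cross=15.991; C₋=(5.0137,-3.8765) cross=-15.991
  mode + wants cross > 0 → take C=(2.1585,1.1150) (cross=15.991)
ex = (C−B)/|BC| = (0.2466,0.9691); ey = (-0.9691,0.2466)
P = B + 2.91·ex + 2.29·ey = (-0.3295,0.6233)

-0.33 0.62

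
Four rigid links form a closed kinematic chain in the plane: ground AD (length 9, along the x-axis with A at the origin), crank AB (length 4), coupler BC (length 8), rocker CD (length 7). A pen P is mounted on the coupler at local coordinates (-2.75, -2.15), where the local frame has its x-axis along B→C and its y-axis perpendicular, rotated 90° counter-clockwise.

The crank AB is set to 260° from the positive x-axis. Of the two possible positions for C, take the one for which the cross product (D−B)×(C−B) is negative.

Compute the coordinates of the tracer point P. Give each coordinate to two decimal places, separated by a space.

-4.01 -5.03

A=(0,0), D=(9.00,0)
B = A + 4.00·(cos260°, sin260°) = (-0.6946, -3.9392)
|BD| = 10.4644
circle(B,8.00) ∩ circle(D,7.00): a=5.9489, h=5.3489
  candidates: C₊=(2.8031,3.2556) cross=55.973; C₋=(6.8303,-6.6552) cross=-55.973
  mode - wants cross < 0 → take C=(6.8303,-6.6552) (cross=-55.973)
ex = (C−B)/|BC| = (0.9406,-0.3395); ey = (0.3395,0.9406)
P = B + -2.75·ex + -2.15·ey = (-4.0112,-5.0279)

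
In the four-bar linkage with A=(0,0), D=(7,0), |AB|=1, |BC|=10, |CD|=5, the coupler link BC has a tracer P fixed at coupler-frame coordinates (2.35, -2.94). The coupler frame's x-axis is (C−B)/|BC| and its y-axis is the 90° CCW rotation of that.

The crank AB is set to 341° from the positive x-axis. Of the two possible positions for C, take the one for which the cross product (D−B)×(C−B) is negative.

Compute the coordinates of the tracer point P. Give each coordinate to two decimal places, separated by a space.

A=(0,0), D=(7.00,0)
B = A + 1.00·(cos341°, sin341°) = (0.9455, -0.3256)
|BD| = 6.0632
circle(B,10.00) ∩ circle(D,5.00): a=9.2164, h=3.8804
  candidates: C₊=(9.9403,4.0441) cross=23.528; C₋=(10.3570,-3.7055) cross=-23.528
  mode - wants cross < 0 → take C=(10.3570,-3.7055) (cross=-23.528)
ex = (C−B)/|BC| = (0.9412,-0.3380); ey = (0.3380,0.9412)
P = B + 2.35·ex + -2.94·ey = (2.1635,-3.8868)

2.16 -3.89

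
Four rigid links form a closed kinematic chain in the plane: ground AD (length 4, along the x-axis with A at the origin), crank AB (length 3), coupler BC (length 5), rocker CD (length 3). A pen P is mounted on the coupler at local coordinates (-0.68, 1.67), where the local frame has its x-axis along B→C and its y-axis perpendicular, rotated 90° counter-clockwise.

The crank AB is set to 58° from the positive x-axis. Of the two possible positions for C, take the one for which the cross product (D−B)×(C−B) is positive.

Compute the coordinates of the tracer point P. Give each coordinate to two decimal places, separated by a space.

1.22 4.31

A=(0,0), D=(4.00,0)
B = A + 3.00·(cos58°, sin58°) = (1.5898, 2.5441)
|BD| = 3.5046
circle(B,5.00) ∩ circle(D,3.00): a=4.0350, h=2.9527
  candidates: C₊=(6.5084,1.6456) cross=10.348; C₋=(2.2213,-2.4158) cross=-10.348
  mode + wants cross > 0 → take C=(6.5084,1.6456) (cross=10.348)
ex = (C−B)/|BC| = (0.9837,-0.1797); ey = (0.1797,0.9837)
P = B + -0.68·ex + 1.67·ey = (1.2209,4.3092)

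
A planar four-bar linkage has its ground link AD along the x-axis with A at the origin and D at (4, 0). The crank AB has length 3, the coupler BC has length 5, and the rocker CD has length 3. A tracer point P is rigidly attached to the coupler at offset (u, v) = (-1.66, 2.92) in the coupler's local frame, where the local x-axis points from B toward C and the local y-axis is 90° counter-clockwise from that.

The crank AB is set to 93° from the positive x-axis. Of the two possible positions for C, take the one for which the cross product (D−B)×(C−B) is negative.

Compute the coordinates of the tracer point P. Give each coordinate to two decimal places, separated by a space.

A=(0,0), D=(4.00,0)
B = A + 3.00·(cos93°, sin93°) = (-0.1570, 2.9959)
|BD| = 5.1241
circle(B,5.00) ∩ circle(D,3.00): a=4.1233, h=2.8282
  candidates: C₊=(4.8416,2.8795) cross=14.492; C₋=(1.5346,-1.7093) cross=-14.492
  mode - wants cross < 0 → take C=(1.5346,-1.7093) (cross=-14.492)
ex = (C−B)/|BC| = (0.3383,-0.9410); ey = (0.9410,0.3383)
P = B + -1.66·ex + 2.92·ey = (2.0292,5.5459)

2.03 5.55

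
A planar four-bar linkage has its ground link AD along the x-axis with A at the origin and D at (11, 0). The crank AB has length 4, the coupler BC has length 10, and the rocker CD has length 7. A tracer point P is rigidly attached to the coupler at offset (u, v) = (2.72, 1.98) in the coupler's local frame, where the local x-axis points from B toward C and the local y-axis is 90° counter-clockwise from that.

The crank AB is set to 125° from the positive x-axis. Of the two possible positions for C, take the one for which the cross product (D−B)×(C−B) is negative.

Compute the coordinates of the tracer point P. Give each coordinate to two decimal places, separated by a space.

1.04 2.85

A=(0,0), D=(11.00,0)
B = A + 4.00·(cos125°, sin125°) = (-2.2943, 3.2766)
|BD| = 13.6921
circle(B,10.00) ∩ circle(D,7.00): a=8.7085, h=4.9156
  candidates: C₊=(7.3374,5.9654) cross=67.305; C₋=(4.9848,-3.5801) cross=-67.305
  mode - wants cross < 0 → take C=(4.9848,-3.5801) (cross=-67.305)
ex = (C−B)/|BC| = (0.7279,-0.6857); ey = (0.6857,0.7279)
P = B + 2.72·ex + 1.98·ey = (1.0432,2.8528)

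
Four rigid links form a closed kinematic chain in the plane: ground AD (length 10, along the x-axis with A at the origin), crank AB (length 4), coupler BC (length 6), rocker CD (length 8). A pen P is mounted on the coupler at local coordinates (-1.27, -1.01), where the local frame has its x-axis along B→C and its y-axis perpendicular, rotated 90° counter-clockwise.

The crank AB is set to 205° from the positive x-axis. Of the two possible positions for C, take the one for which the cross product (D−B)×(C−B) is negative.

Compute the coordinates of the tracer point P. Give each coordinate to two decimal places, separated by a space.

-4.99 -2.56

A=(0,0), D=(10.00,0)
B = A + 4.00·(cos205°, sin205°) = (-3.6252, -1.6905)
|BD| = 13.7297
circle(B,6.00) ∩ circle(D,8.00): a=5.8452, h=1.3543
  candidates: C₊=(2.0087,0.3732) cross=18.594; C₋=(2.3422,-2.3148) cross=-18.594
  mode - wants cross < 0 → take C=(2.3422,-2.3148) (cross=-18.594)
ex = (C−B)/|BC| = (0.9946,-0.1040); ey = (0.1040,0.9946)
P = B + -1.27·ex + -1.01·ey = (-4.9934,-2.5628)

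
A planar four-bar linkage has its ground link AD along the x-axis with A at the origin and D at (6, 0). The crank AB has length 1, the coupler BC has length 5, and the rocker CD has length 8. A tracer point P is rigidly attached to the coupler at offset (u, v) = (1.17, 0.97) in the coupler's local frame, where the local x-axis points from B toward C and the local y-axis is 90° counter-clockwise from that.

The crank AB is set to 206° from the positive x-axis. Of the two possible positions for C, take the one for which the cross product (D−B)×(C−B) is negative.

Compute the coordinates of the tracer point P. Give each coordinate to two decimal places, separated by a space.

0.28 -1.40

A=(0,0), D=(6.00,0)
B = A + 1.00·(cos206°, sin206°) = (-0.8988, -0.4384)
|BD| = 6.9127
circle(B,5.00) ∩ circle(D,8.00): a=0.6355, h=4.9595
  candidates: C₊=(-0.5791,4.5514) cross=34.283; C₋=(0.0499,-5.3475) cross=-34.283
  mode - wants cross < 0 → take C=(0.0499,-5.3475) (cross=-34.283)
ex = (C−B)/|BC| = (0.1897,-0.9818); ey = (0.9818,0.1897)
P = B + 1.17·ex + 0.97·ey = (0.2756,-1.4031)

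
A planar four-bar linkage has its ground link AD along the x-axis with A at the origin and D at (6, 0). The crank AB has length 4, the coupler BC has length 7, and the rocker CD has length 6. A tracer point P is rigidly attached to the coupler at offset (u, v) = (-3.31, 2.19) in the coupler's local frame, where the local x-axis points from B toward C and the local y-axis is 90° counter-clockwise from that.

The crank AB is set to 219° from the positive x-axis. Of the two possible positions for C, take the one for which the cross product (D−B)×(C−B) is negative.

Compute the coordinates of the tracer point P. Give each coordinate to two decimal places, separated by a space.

-5.25 0.83

A=(0,0), D=(6.00,0)
B = A + 4.00·(cos219°, sin219°) = (-3.1086, -2.5173)
|BD| = 9.4500
circle(B,7.00) ∩ circle(D,6.00): a=5.4128, h=4.4386
  candidates: C₊=(0.9263,3.2028) cross=41.945; C₋=(3.2910,-5.3536) cross=-41.945
  mode - wants cross < 0 → take C=(3.2910,-5.3536) (cross=-41.945)
ex = (C−B)/|BC| = (0.9142,-0.4052); ey = (0.4052,0.9142)
P = B + -3.31·ex + 2.19·ey = (-5.2473,0.8261)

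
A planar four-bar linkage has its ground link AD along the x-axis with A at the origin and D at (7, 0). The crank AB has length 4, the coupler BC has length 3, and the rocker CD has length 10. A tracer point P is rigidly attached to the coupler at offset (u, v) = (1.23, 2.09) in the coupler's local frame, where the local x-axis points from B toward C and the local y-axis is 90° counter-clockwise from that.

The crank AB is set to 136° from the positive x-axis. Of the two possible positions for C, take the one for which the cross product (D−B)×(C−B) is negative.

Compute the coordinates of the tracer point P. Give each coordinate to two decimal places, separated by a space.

-0.84 1.47

A=(0,0), D=(7.00,0)
B = A + 4.00·(cos136°, sin136°) = (-2.8774, 2.7786)
|BD| = 10.2608
circle(B,3.00) ∩ circle(D,10.00): a=0.6960, h=2.9181
  candidates: C₊=(-1.4171,5.3993) cross=29.942; C₋=(-2.9976,-0.2190) cross=-29.942
  mode - wants cross < 0 → take C=(-2.9976,-0.2190) (cross=-29.942)
ex = (C−B)/|BC| = (-0.0401,-0.9992); ey = (0.9992,-0.0401)
P = B + 1.23·ex + 2.09·ey = (-0.8383,1.4659)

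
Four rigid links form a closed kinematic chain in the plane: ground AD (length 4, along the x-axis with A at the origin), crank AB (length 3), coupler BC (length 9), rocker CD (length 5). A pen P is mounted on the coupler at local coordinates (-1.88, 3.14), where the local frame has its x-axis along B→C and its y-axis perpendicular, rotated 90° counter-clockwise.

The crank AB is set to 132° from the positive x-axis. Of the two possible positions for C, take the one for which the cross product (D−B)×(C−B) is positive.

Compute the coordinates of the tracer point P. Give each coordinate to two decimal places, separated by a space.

-4.51 4.90

A=(0,0), D=(4.00,0)
B = A + 3.00·(cos132°, sin132°) = (-2.0074, 2.2294)
|BD| = 6.4077
circle(B,9.00) ∩ circle(D,5.00): a=7.5736, h=4.8622
  candidates: C₊=(6.7847,4.1528) cross=31.156; C₋=(3.4013,-4.9640) cross=-31.156
  mode + wants cross > 0 → take C=(6.7847,4.1528) (cross=31.156)
ex = (C−B)/|BC| = (0.9769,0.2137); ey = (-0.2137,0.9769)
P = B + -1.88·ex + 3.14·ey = (-4.5150,4.8951)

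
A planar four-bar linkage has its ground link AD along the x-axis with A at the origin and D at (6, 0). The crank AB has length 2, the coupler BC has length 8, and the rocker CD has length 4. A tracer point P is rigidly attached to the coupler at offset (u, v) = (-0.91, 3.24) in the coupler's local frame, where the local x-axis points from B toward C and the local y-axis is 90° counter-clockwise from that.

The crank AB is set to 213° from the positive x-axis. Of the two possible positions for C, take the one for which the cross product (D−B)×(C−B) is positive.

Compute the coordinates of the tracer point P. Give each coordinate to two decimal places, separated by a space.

A=(0,0), D=(6.00,0)
B = A + 2.00·(cos213°, sin213°) = (-1.6773, -1.0893)
|BD| = 7.7542
circle(B,8.00) ∩ circle(D,4.00): a=6.9722, h=3.9228
  candidates: C₊=(4.6747,3.7741) cross=30.418; C₋=(5.7768,-3.9938) cross=-30.418
  mode + wants cross > 0 → take C=(4.6747,3.7741) (cross=30.418)
ex = (C−B)/|BC| = (0.7940,0.6079); ey = (-0.6079,0.7940)
P = B + -0.91·ex + 3.24·ey = (-4.3695,0.9301)

-4.37 0.93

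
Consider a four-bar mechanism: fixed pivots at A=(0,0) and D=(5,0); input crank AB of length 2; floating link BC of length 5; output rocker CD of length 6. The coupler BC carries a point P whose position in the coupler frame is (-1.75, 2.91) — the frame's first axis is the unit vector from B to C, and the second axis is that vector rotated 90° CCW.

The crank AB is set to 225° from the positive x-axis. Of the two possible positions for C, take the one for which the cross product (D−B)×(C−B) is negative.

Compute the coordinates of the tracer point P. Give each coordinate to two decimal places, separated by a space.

A=(0,0), D=(5.00,0)
B = A + 2.00·(cos225°, sin225°) = (-1.4142, -1.4142)
|BD| = 6.5683
circle(B,5.00) ∩ circle(D,6.00): a=2.4468, h=4.3604
  candidates: C₊=(0.0363,3.3708) cross=28.640; C₋=(1.9140,-5.1456) cross=-28.640
  mode - wants cross < 0 → take C=(1.9140,-5.1456) (cross=-28.640)
ex = (C−B)/|BC| = (0.6656,-0.7463); ey = (0.7463,0.6656)
P = B + -1.75·ex + 2.91·ey = (-0.4075,1.8288)

-0.41 1.83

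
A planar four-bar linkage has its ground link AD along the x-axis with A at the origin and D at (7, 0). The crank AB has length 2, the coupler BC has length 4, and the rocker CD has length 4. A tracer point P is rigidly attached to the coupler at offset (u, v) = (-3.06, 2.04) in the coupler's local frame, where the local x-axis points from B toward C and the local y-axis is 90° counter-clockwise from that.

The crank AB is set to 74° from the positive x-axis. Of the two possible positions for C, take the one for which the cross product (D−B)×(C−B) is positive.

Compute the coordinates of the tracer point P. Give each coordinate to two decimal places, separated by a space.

A=(0,0), D=(7.00,0)
B = A + 2.00·(cos74°, sin74°) = (0.5513, 1.9225)
|BD| = 6.7292
circle(B,4.00) ∩ circle(D,4.00): a=3.3646, h=2.1632
  candidates: C₊=(4.3937,3.0343) cross=14.557; C₋=(3.1576,-1.1118) cross=-14.557
  mode + wants cross > 0 → take C=(4.3937,3.0343) (cross=14.557)
ex = (C−B)/|BC| = (0.9606,0.2779); ey = (-0.2779,0.9606)
P = B + -3.06·ex + 2.04·ey = (-2.9552,3.0316)

-2.96 3.03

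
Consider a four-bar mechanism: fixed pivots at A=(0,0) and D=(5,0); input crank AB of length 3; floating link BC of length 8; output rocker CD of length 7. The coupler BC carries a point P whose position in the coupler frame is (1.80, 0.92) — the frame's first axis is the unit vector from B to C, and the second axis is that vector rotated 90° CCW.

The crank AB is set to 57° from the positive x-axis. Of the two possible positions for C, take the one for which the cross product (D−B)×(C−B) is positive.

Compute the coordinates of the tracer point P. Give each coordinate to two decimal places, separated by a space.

2.90 4.09

A=(0,0), D=(5.00,0)
B = A + 3.00·(cos57°, sin57°) = (1.6339, 2.5160)
|BD| = 4.2025
circle(B,8.00) ∩ circle(D,7.00): a=3.8859, h=6.9928
  candidates: C₊=(8.9330,5.7906) cross=29.387; C₋=(0.5598,-5.4116) cross=-29.387
  mode + wants cross > 0 → take C=(8.9330,5.7906) (cross=29.387)
ex = (C−B)/|BC| = (0.9124,0.4093); ey = (-0.4093,0.9124)
P = B + 1.80·ex + 0.92·ey = (2.8996,4.0922)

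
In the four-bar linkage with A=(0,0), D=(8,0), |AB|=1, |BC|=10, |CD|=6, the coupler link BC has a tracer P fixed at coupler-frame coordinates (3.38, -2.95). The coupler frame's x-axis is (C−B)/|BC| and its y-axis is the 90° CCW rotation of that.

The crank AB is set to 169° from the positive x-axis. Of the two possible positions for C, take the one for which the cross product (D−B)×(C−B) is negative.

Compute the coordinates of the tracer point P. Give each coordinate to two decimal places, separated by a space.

A=(0,0), D=(8.00,0)
B = A + 1.00·(cos169°, sin169°) = (-0.9816, 0.1908)
|BD| = 8.9837
circle(B,10.00) ∩ circle(D,6.00): a=8.0539, h=5.9275
  candidates: C₊=(7.1963,5.9459) cross=53.251; C₋=(6.9445,-5.9064) cross=-53.251
  mode - wants cross < 0 → take C=(6.9445,-5.9064) (cross=-53.251)
ex = (C−B)/|BC| = (0.7926,-0.6097); ey = (0.6097,0.7926)
P = B + 3.38·ex + -2.95·ey = (-0.1013,-4.2083)

-0.10 -4.21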